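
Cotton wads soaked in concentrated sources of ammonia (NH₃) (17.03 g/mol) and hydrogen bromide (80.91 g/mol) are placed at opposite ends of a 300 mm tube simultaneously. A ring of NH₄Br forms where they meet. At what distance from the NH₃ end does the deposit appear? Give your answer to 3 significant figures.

206 mm

Graham's law gives d_NH₃/d_HBr = rate_NH₃/rate_HBr = √(M_HBr/M_NH₃) = √(80.91/17.03) = 2.180.
With d_NH₃ + d_HBr = 300 mm, d_HBr = 300/(1 + 2.180) = 94.35 mm.
d_NH₃ = 300 − 94.35 = 206 mm.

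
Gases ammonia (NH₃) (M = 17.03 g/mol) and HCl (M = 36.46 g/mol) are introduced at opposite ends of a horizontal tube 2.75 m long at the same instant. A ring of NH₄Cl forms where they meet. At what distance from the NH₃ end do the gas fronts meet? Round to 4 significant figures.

1.634 m

Graham's law gives d_NH₃/d_HCl = rate_NH₃/rate_HCl = √(M_HCl/M_NH₃) = √(36.46/17.03) = 1.463.
With d_NH₃ + d_HCl = 2.75 m, d_HCl = 2.75/(1 + 1.463) = 1.116 m.
d_NH₃ = 2.75 − 1.116 = 1.634 m.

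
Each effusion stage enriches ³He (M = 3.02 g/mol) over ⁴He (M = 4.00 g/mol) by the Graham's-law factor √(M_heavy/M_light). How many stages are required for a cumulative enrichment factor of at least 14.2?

19

With α = √(4.00/3.02) per stage, ln α = ½ ln(1.32450) = 0.1405.
Need α^N ≥ 14.2 ⇒ N ≥ ln(14.2) / ln α = 2.653 / 0.1405 = 18.88.
Rounding up, N = 19 stages.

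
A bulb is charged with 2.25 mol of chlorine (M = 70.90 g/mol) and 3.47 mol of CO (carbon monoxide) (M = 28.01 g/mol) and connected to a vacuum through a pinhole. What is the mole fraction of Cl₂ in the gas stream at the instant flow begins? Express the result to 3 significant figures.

Effusion rate of each component ∝ n_i/√M_i (partial pressure × 1/√M).
Mole fraction of Cl₂ in the effusate = (n_Cl₂/√M_Cl₂) / (n_Cl₂/√M_Cl₂ + n_CO/√M_CO)
= (2.25/√70.90) / (2.25/√70.90 + 3.47/√28.01) = 0.2672/(0.2672 + 0.6557) = 0.290.

0.290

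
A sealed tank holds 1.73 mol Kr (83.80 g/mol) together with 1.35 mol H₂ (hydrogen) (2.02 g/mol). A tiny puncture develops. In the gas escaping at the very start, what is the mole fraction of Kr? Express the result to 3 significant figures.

Rate_i ∝ x_i/√M_i (Graham's law weighted by mole fraction), so the effusate composition follows n_i/√M_i.
x_Kr(eff) = (n_Kr/√M_Kr) / (n_Kr/√M_Kr + n_H₂/√M_H₂)
= (1.73/√83.80) / (1.73/√83.80 + 1.35/√2.02) = 0.1890/(0.1890 + 0.9499) = 0.166.

0.166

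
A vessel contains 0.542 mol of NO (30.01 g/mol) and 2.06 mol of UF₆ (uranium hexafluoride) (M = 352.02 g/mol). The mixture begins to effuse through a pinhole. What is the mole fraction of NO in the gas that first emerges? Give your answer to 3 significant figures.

0.474

Effusion rate of each component ∝ n_i/√M_i (partial pressure × 1/√M).
So x_NO in the escaping gas = (n_NO/√M_NO) / Σ(n_i/√M_i)
= (0.542/√30.01) / (0.542/√30.01 + 2.06/√352.02) = 0.09894/(0.09894 + 0.1098) = 0.474.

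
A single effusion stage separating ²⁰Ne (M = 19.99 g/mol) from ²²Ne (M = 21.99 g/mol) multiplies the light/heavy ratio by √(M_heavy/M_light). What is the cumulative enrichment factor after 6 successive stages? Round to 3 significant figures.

1.33

The single-stage factor is √(M_heavy/M_light), so 6 stages give [√(21.99/19.99)]^6 = (21.99/19.99)^(6/2).
= 1.10005^3 = 1.33.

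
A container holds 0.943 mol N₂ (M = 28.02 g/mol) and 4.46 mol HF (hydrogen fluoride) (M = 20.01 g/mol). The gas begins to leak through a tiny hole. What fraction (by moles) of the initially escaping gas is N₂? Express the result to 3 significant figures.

0.152

Each component's effusion rate ∝ (its partial pressure)·(1/√M) ∝ n_i/√M_i.
So x_N₂ in the escaping gas = (n_N₂/√M_N₂) / Σ(n_i/√M_i)
= (0.943/√28.02) / (0.943/√28.02 + 4.46/√20.01) = 0.1781/(0.1781 + 0.9970) = 0.152.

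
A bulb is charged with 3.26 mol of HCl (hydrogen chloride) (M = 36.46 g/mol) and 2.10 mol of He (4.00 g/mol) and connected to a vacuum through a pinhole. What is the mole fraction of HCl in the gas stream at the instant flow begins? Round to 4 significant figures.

Each component's effusion rate ∝ (its partial pressure)·(1/√M) ∝ n_i/√M_i.
So x_HCl in the escaping gas = (n_HCl/√M_HCl) / Σ(n_i/√M_i)
= (3.26/√36.46) / (3.26/√36.46 + 2.10/√4.00) = 0.5399/(0.5399 + 1.050) = 0.3396.

0.3396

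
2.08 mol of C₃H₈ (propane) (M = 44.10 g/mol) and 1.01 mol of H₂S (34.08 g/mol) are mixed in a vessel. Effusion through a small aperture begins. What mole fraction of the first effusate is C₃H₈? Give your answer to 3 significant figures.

Effusion rate of each component ∝ n_i/√M_i (partial pressure × 1/√M).
So x_C₃H₈ in the escaping gas = (n_C₃H₈/√M_C₃H₈) / Σ(n_i/√M_i)
= (2.08/√44.10) / (2.08/√44.10 + 1.01/√34.08) = 0.3132/(0.3132 + 0.1730) = 0.644.

0.644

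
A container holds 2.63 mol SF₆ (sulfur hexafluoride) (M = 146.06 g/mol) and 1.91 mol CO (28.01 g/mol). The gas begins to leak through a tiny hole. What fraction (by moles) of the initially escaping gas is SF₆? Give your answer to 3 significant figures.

Rate_i ∝ x_i/√M_i (Graham's law weighted by mole fraction), so the effusate composition follows n_i/√M_i.
Mole fraction of SF₆ in the effusate = (n_SF₆/√M_SF₆) / (n_SF₆/√M_SF₆ + n_CO/√M_CO)
= (2.63/√146.06) / (2.63/√146.06 + 1.91/√28.01) = 0.2176/(0.2176 + 0.3609) = 0.376.

0.376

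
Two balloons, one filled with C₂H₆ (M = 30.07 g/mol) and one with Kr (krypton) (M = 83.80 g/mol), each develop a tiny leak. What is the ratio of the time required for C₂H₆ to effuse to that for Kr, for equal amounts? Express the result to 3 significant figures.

Using Graham's law: t_C₂H₆/t_Kr = √(M_C₂H₆/M_Kr) = √(30.07/83.80) = √0.3588 = 0.599.

0.599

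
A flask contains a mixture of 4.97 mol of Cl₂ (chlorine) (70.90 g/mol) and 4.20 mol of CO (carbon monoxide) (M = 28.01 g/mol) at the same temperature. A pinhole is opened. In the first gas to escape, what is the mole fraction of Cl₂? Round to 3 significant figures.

0.427

Rate_i ∝ x_i/√M_i (Graham's law weighted by mole fraction), so the effusate composition follows n_i/√M_i.
So x_Cl₂ in the escaping gas = (n_Cl₂/√M_Cl₂) / Σ(n_i/√M_i)
= (4.97/√70.90) / (4.97/√70.90 + 4.20/√28.01) = 0.5902/(0.5902 + 0.7936) = 0.427.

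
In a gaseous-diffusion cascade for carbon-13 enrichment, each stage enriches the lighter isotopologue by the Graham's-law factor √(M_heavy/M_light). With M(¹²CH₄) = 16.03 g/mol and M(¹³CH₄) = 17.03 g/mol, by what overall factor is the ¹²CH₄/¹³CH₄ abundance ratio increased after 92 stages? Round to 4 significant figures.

Overall factor = α^92 with α = √(17.03/16.03), i.e. (17.03/16.03)^(92/2).
= 1.06238^46 = 16.18.

16.18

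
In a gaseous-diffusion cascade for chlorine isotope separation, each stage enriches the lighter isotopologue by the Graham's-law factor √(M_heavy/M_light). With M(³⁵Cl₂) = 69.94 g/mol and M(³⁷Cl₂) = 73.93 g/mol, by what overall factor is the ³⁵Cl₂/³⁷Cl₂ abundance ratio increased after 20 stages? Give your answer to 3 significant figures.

After 20 stages the ratio has grown by (√(73.93/69.94))^20 = (73.93/69.94)^(20/2).
= 1.05705^10 = 1.74.

1.74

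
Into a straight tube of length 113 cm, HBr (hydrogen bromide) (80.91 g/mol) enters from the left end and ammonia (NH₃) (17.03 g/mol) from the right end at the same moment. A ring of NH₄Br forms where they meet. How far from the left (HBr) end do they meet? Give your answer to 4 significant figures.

35.54 cm

Distances travelled in equal time are proportional to diffusion rates, so d_HBr/d_NH₃ = √(M_NH₃/M_HBr) = √(17.03/80.91) = 0.4588.
With d_HBr + d_NH₃ = 113 cm, d_NH₃ = 113/(1 + 0.4588) = 77.46 cm.
d_HBr = 113 − 77.46 = 35.54 cm.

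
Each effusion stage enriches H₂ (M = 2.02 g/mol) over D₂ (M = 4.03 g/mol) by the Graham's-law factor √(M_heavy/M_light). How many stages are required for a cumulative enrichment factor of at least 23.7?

10

Per stage α = (4.03/2.02)^(1/2) = 1.99505^0.5, giving ln α = 0.3453.
Need α^N ≥ 23.7 ⇒ N ≥ ln(23.7) / ln α = 3.165 / 0.3453 = 9.17.
Rounding up, N = 10 stages.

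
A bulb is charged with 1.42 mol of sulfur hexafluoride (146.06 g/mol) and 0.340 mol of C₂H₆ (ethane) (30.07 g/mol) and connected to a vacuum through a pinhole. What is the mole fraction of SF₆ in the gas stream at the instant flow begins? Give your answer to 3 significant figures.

0.655

The effusion rate of species i is ∝ p_i/√M_i ∝ n_i/√M_i.
Mole fraction of SF₆ in the effusate = (n_SF₆/√M_SF₆) / (n_SF₆/√M_SF₆ + n_C₂H₆/√M_C₂H₆)
= (1.42/√146.06) / (1.42/√146.06 + 0.340/√30.07) = 0.1175/(0.1175 + 0.06200) = 0.655.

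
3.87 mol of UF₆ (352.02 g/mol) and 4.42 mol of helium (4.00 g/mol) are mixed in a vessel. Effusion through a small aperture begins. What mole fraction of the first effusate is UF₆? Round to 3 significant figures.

Rate_i ∝ x_i/√M_i (Graham's law weighted by mole fraction), so the effusate composition follows n_i/√M_i.
So x_UF₆ in the escaping gas = (n_UF₆/√M_UF₆) / Σ(n_i/√M_i)
= (3.87/√352.02) / (3.87/√352.02 + 4.42/√4.00) = 0.2063/(0.2063 + 2.210) = 0.0854.

0.0854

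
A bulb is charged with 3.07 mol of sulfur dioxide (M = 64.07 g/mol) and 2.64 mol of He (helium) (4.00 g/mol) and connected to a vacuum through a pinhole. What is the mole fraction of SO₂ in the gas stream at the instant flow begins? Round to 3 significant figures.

Each component's effusion rate ∝ (its partial pressure)·(1/√M) ∝ n_i/√M_i.
Mole fraction of SO₂ in the effusate = (n_SO₂/√M_SO₂) / (n_SO₂/√M_SO₂ + n_He/√M_He)
= (3.07/√64.07) / (3.07/√64.07 + 2.64/√4.00) = 0.3835/(0.3835 + 1.320) = 0.225.

0.225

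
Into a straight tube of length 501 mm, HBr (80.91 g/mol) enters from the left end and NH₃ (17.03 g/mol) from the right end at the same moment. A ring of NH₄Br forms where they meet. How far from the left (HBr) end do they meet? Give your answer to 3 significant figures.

158 mm

Distances travelled in equal time are proportional to diffusion rates, so d_HBr/d_NH₃ = √(M_NH₃/M_HBr) = √(17.03/80.91) = 0.4588.
With d_HBr + d_NH₃ = 501 mm, d_NH₃ = 501/(1 + 0.4588) = 343.4 mm.
d_HBr = 501 − 343.4 = 158 mm.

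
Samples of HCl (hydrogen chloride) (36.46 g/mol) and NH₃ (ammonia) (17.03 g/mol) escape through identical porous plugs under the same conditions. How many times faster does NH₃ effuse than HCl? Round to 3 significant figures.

1.46

Graham's law gives rate_NH₃/rate_HCl = √(M_HCl/M_NH₃) = √(36.46/17.03) = √2.141 = 1.46.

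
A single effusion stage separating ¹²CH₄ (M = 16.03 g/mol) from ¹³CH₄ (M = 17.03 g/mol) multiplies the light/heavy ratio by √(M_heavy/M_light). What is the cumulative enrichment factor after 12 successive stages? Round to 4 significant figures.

1.438

Each stage multiplies the ratio by α = √(17.03/16.03), so after 12 stages the overall factor is α^12 = (17.03/16.03)^(12/2).
= 1.06238^6 = 1.438.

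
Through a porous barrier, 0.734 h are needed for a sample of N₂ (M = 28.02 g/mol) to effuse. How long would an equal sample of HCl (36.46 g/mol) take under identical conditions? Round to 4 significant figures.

Graham's law gives t_HCl/t_N₂ = √(M_HCl/M_N₂) = √(36.46/28.02) = √1.301 = 1.141.
So the time for HCl is 0.734 × 1.141 = 0.8373 h.

0.8373 h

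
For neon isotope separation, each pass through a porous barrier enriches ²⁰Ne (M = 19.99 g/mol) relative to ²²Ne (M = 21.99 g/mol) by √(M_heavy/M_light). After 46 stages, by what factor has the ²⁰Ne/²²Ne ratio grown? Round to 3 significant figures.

8.96

After 46 stages the ratio has grown by (√(21.99/19.99))^46 = (21.99/19.99)^(46/2).
= 1.10005^23 = 8.96.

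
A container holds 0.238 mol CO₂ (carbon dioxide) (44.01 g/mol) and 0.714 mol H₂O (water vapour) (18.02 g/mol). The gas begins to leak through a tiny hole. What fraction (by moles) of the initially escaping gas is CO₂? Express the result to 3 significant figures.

The effusion rate of species i is ∝ p_i/√M_i ∝ n_i/√M_i.
So x_CO₂ in the escaping gas = (n_CO₂/√M_CO₂) / Σ(n_i/√M_i)
= (0.238/√44.01) / (0.238/√44.01 + 0.714/√18.02) = 0.03588/(0.03588 + 0.1682) = 0.176.

0.176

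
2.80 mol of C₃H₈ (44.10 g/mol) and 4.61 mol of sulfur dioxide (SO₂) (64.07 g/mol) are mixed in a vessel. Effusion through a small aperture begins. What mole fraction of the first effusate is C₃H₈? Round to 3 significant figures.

The effusion rate of species i is ∝ p_i/√M_i ∝ n_i/√M_i.
Mole fraction of C₃H₈ in the effusate = (n_C₃H₈/√M_C₃H₈) / (n_C₃H₈/√M_C₃H₈ + n_SO₂/√M_SO₂)
= (2.80/√44.10) / (2.80/√44.10 + 4.61/√64.07) = 0.4216/(0.4216 + 0.5759) = 0.423.

0.423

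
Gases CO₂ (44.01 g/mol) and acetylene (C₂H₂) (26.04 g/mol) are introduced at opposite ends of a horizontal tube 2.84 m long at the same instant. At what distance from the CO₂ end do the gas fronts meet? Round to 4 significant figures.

The fronts meet when d_CO₂ + d_C₂H₂ = L with d_CO₂/d_C₂H₂ = √(M_C₂H₂/M_CO₂) (Graham's law). Here √(M_C₂H₂/M_CO₂) = √(26.04/44.01) = 0.7692.
With d_CO₂ + d_C₂H₂ = 2.84 m, d_C₂H₂ = 2.84/(1 + 0.7692) = 1.605 m.
d_CO₂ = 2.84 − 1.605 = 1.235 m.

1.235 m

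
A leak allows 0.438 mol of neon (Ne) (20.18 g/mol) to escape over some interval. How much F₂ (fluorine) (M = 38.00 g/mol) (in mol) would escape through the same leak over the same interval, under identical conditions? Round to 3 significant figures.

0.319 mol

Since effusion rate ∝ 1/√M, rate_F₂/rate_Ne = √(M_Ne/M_F₂) = √(20.18/38.00) = √0.5311 = 0.7287.
So the amount for F₂ is 0.438 × 0.7287 = 0.319 mol.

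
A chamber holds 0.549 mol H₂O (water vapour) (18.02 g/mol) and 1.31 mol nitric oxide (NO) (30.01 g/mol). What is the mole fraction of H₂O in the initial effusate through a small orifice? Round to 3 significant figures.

0.351

The effusion rate of species i is ∝ p_i/√M_i ∝ n_i/√M_i.
So x_H₂O in the escaping gas = (n_H₂O/√M_H₂O) / Σ(n_i/√M_i)
= (0.549/√18.02) / (0.549/√18.02 + 1.31/√30.01) = 0.1293/(0.1293 + 0.2391) = 0.351.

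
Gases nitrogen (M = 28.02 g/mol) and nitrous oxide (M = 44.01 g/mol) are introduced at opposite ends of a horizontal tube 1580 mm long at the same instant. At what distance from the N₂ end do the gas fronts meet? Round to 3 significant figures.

879 mm

Graham's law gives d_N₂/d_N₂O = rate_N₂/rate_N₂O = √(M_N₂O/M_N₂) = √(44.01/28.02) = 1.253.
With d_N₂ + d_N₂O = 1580 mm, d_N₂O = 1580/(1 + 1.253) = 701.2 mm.
d_N₂ = 1580 − 701.2 = 879 mm.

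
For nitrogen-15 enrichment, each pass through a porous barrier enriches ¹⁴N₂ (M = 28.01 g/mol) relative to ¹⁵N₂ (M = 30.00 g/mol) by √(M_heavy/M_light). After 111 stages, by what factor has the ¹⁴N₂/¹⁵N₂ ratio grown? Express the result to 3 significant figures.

Each stage multiplies the ratio by α = √(30.00/28.01), so after 111 stages the overall factor is α^111 = (30.00/28.01)^(111/2).
= 1.07105^(111/2) = 45.1.

45.1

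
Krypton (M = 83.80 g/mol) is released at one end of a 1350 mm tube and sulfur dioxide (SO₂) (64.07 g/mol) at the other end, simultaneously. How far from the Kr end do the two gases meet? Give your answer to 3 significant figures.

630 mm

In equal time, each gas travels a distance ∝ its rate ∝ 1/√M, so d_Kr/d_SO₂ = √(M_SO₂/M_Kr) = √(64.07/83.80) = 0.8744.
With d_Kr + d_SO₂ = 1350 mm, d_SO₂ = 1350/(1 + 0.8744) = 720.2 mm.
d_Kr = 1350 − 720.2 = 630 mm.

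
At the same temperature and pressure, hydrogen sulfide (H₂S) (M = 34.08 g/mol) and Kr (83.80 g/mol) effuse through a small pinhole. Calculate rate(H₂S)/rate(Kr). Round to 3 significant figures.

Using Graham's law: rate_H₂S/rate_Kr = √(M_Kr/M_H₂S) = √(83.80/34.08) = √2.459 = 1.57.

1.57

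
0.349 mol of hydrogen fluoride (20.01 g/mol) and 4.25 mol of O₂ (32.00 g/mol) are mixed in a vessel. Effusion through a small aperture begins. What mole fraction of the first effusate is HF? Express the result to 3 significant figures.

0.0941

The effusion rate of species i is ∝ p_i/√M_i ∝ n_i/√M_i.
Mole fraction of HF in the effusate = (n_HF/√M_HF) / (n_HF/√M_HF + n_O₂/√M_O₂)
= (0.349/√20.01) / (0.349/√20.01 + 4.25/√32.00) = 0.07802/(0.07802 + 0.7513) = 0.0941.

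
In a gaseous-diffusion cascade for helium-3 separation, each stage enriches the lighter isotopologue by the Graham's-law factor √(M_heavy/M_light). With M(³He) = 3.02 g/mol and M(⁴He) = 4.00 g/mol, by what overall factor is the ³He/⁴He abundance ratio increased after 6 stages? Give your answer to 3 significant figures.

2.32

Each stage multiplies the ratio by α = √(4.00/3.02), so after 6 stages the overall factor is α^6 = (4.00/3.02)^(6/2).
= 1.32450^3 = 2.32.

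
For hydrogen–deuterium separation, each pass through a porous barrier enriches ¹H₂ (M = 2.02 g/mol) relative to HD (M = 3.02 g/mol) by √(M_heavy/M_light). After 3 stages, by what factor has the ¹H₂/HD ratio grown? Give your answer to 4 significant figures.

1.828

Overall factor = α^3 with α = √(3.02/2.02), i.e. (3.02/2.02)^(3/2).
= 1.49505^(3/2) = 1.828.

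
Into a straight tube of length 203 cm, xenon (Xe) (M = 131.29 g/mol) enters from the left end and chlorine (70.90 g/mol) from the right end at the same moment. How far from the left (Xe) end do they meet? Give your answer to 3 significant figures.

The fronts meet when d_Xe + d_Cl₂ = L with d_Xe/d_Cl₂ = √(M_Cl₂/M_Xe) (Graham's law). Here √(M_Cl₂/M_Xe) = √(70.90/131.29) = 0.7349.
With d_Xe + d_Cl₂ = 203 cm, d_Cl₂ = 203/(1 + 0.7349) = 117.0 cm.
d_Xe = 203 − 117.0 = 86.0 cm.

86.0 cm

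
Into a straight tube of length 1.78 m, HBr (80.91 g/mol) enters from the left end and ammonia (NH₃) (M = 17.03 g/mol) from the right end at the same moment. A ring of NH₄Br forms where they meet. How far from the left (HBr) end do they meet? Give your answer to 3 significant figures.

0.560 m

In equal time, each gas travels a distance ∝ its rate ∝ 1/√M, so d_HBr/d_NH₃ = √(M_NH₃/M_HBr) = √(17.03/80.91) = 0.4588.
With d_HBr + d_NH₃ = 1.78 m, d_NH₃ = 1.78/(1 + 0.4588) = 1.220 m.
d_HBr = 1.78 − 1.220 = 0.560 m.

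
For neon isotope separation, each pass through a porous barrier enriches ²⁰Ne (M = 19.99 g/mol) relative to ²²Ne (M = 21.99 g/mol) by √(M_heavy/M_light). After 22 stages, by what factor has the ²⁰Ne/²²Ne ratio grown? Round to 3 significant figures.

Overall factor = α^22 with α = √(21.99/19.99), i.e. (21.99/19.99)^(22/2).
= 1.10005^11 = 2.85.

2.85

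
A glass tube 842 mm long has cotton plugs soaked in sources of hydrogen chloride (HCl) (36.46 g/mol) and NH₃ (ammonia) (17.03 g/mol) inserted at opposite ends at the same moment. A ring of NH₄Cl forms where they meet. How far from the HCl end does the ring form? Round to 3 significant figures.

342 mm

In equal time, each gas travels a distance ∝ its rate ∝ 1/√M, so d_HCl/d_NH₃ = √(M_NH₃/M_HCl) = √(17.03/36.46) = 0.6834.
With d_HCl + d_NH₃ = 842 mm, d_NH₃ = 842/(1 + 0.6834) = 500.2 mm.
d_HCl = 842 − 500.2 = 342 mm.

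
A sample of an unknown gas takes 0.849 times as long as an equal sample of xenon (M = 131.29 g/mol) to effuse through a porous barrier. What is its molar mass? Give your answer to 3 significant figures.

94.6 g/mol

By Graham's law, t_X/t_Xe = √(M_X/M_Xe).
0.849 = √(M_X/131.29)
M_X = 131.29 × 0.849² = 131.29 × 0.7208 = 94.6 g/mol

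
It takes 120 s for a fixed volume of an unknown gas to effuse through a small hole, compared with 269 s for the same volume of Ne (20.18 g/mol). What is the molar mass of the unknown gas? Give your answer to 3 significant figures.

Since effusion rate ∝ 1/√M, t_X/t_Ne = √(M_X/M_Ne).
120/269 = 0.4461 = √(M_X/20.18)
M_X = 20.18 × 0.4461² = 20.18 × 0.1990 = 4.02 g/mol

4.02 g/mol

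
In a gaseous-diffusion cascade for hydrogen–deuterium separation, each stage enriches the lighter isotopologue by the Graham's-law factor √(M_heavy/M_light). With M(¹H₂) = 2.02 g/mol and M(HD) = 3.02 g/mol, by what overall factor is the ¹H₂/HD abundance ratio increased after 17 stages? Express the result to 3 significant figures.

The single-stage factor is √(M_heavy/M_light), so 17 stages give [√(3.02/2.02)]^17 = (3.02/2.02)^(17/2).
= 1.49505^(17/2) = 30.5.

30.5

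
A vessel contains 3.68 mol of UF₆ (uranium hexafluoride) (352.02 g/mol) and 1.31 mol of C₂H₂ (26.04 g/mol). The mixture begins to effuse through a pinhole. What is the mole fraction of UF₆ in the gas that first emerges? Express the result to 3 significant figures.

0.433

The effusion rate of species i is ∝ p_i/√M_i ∝ n_i/√M_i.
So x_UF₆ in the escaping gas = (n_UF₆/√M_UF₆) / Σ(n_i/√M_i)
= (3.68/√352.02) / (3.68/√352.02 + 1.31/√26.04) = 0.1961/(0.1961 + 0.2567) = 0.433.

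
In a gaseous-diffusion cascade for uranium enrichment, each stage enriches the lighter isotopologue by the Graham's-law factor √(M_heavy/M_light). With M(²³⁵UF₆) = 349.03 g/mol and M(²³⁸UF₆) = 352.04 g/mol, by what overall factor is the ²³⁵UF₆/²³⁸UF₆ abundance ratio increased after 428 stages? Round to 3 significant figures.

6.28

Each stage multiplies the ratio by α = √(352.04/349.03), so after 428 stages the overall factor is α^428 = (352.04/349.03)^(428/2).
= 1.00862^214 = 6.28.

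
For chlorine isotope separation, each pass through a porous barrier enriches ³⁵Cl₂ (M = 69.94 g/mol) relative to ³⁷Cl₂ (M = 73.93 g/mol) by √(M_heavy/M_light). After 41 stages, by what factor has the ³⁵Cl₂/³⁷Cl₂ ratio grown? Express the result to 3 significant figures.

3.12

Each stage multiplies the ratio by α = √(73.93/69.94), so after 41 stages the overall factor is α^41 = (73.93/69.94)^(41/2).
= 1.05705^(41/2) = 3.12.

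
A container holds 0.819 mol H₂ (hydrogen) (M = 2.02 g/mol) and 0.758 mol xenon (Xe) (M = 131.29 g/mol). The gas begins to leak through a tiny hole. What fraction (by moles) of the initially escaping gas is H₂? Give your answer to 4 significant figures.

The effusion rate of species i is ∝ p_i/√M_i ∝ n_i/√M_i.
x_H₂(eff) = (n_H₂/√M_H₂) / (n_H₂/√M_H₂ + n_Xe/√M_Xe)
= (0.819/√2.02) / (0.819/√2.02 + 0.758/√131.29) = 0.5762/(0.5762 + 0.06615) = 0.8970.

0.8970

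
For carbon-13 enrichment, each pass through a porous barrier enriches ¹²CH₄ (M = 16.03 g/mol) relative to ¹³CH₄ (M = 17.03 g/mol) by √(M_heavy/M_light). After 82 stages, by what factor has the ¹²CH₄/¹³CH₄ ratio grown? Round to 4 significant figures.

11.95

Overall factor = α^82 with α = √(17.03/16.03), i.e. (17.03/16.03)^(82/2).
= 1.06238^41 = 11.95.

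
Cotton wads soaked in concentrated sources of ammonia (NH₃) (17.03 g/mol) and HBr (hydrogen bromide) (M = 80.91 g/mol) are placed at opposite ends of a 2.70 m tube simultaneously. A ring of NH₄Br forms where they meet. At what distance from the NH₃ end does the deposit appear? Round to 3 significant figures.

Graham's law gives d_NH₃/d_HBr = rate_NH₃/rate_HBr = √(M_HBr/M_NH₃) = √(80.91/17.03) = 2.180.
With d_NH₃ + d_HBr = 2.70 m, d_HBr = 2.70/(1 + 2.180) = 0.8491 m.
d_NH₃ = 2.70 − 0.8491 = 1.85 m.

1.85 m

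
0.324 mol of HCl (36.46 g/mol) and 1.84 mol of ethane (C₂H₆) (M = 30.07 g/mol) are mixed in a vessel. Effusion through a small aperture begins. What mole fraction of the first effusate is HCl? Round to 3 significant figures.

0.138

Effusion rate of each component ∝ n_i/√M_i (partial pressure × 1/√M).
So x_HCl in the escaping gas = (n_HCl/√M_HCl) / Σ(n_i/√M_i)
= (0.324/√36.46) / (0.324/√36.46 + 1.84/√30.07) = 0.05366/(0.05366 + 0.3355) = 0.138.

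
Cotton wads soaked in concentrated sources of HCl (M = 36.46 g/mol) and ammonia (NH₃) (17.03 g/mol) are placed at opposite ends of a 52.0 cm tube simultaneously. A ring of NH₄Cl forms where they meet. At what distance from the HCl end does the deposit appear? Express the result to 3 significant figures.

21.1 cm

In equal time, each gas travels a distance ∝ its rate ∝ 1/√M, so d_HCl/d_NH₃ = √(M_NH₃/M_HCl) = √(17.03/36.46) = 0.6834.
With d_HCl + d_NH₃ = 52.0 cm, d_NH₃ = 52.0/(1 + 0.6834) = 30.89 cm.
d_HCl = 52.0 − 30.89 = 21.1 cm.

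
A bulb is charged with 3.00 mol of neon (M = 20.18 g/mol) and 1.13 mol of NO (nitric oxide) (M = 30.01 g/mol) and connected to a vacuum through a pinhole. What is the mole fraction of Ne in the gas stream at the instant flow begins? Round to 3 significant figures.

0.764

Each component's effusion rate ∝ (its partial pressure)·(1/√M) ∝ n_i/√M_i.
So x_Ne in the escaping gas = (n_Ne/√M_Ne) / Σ(n_i/√M_i)
= (3.00/√20.18) / (3.00/√20.18 + 1.13/√30.01) = 0.6678/(0.6678 + 0.2063) = 0.764.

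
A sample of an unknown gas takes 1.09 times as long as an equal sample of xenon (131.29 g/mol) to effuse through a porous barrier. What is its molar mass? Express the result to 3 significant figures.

Graham's law gives t_X/t_Xe = √(M_X/M_Xe).
1.09 = √(M_X/131.29)
M_X = 131.29 × 1.09² = 131.29 × 1.188 = 156 g/mol

156 g/mol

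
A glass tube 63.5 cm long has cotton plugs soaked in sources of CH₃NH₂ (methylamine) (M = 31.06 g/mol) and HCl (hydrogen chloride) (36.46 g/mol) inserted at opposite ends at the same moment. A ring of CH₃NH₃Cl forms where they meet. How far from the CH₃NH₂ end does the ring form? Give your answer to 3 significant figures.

Graham's law gives d_CH₃NH₂/d_HCl = rate_CH₃NH₂/rate_HCl = √(M_HCl/M_CH₃NH₂) = √(36.46/31.06) = 1.083.
With d_CH₃NH₂ + d_HCl = 63.5 cm, d_HCl = 63.5/(1 + 1.083) = 30.48 cm.
d_CH₃NH₂ = 63.5 − 30.48 = 33.0 cm.

33.0 cm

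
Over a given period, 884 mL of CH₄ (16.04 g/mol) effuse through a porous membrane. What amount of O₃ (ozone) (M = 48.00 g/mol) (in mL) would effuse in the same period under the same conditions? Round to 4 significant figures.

511.0 mL

Graham's law gives rate_O₃/rate_CH₄ = √(M_CH₄/M_O₃) = √(16.04/48.00) = √0.3342 = 0.5781.
So the volume for O₃ is 884 × 0.5781 = 511.0 mL.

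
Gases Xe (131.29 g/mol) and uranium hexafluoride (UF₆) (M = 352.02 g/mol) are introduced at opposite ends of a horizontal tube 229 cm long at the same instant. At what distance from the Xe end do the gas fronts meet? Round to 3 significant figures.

In equal time, each gas travels a distance ∝ its rate ∝ 1/√M, so d_Xe/d_UF₆ = √(M_UF₆/M_Xe) = √(352.02/131.29) = 1.637.
With d_Xe + d_UF₆ = 229 cm, d_UF₆ = 229/(1 + 1.637) = 86.83 cm.
d_Xe = 229 − 86.83 = 142 cm.

142 cm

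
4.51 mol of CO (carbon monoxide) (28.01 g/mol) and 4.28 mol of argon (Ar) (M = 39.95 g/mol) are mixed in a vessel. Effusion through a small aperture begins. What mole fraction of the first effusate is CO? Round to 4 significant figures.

Effusion rate of each component ∝ n_i/√M_i (partial pressure × 1/√M).
Mole fraction of CO in the effusate = (n_CO/√M_CO) / (n_CO/√M_CO + n_Ar/√M_Ar)
= (4.51/√28.01) / (4.51/√28.01 + 4.28/√39.95) = 0.8522/(0.8522 + 0.6772) = 0.5572.

0.5572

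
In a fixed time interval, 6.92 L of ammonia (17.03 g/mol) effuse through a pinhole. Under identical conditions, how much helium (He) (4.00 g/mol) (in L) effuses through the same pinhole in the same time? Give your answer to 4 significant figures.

14.28 L

Using Graham's law: rate_He/rate_NH₃ = √(M_NH₃/M_He) = √(17.03/4.00) = √4.258 = 2.063.
So the volume for He is 6.92 × 2.063 = 14.28 L.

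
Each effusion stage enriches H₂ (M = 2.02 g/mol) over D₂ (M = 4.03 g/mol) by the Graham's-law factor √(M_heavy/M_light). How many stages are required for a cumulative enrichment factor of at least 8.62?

Per stage α = (4.03/2.02)^(1/2) = 1.99505^0.5, giving ln α = 0.3453.
Need α^N ≥ 8.62 ⇒ N ≥ ln(8.62) / ln α = 2.154 / 0.3453 = 6.24.
Rounding up, N = 7 stages.

7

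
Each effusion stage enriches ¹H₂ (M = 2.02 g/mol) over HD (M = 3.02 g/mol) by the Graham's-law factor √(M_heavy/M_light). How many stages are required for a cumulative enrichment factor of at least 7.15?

10

Single-stage factor α = √(3.02/2.02), so ln α = ½ ln(1.49505) = 0.2011.
Need α^N ≥ 7.15 ⇒ N ≥ ln(7.15) / ln α = 1.967 / 0.2011 = 9.78.
Rounding up, N = 10 stages.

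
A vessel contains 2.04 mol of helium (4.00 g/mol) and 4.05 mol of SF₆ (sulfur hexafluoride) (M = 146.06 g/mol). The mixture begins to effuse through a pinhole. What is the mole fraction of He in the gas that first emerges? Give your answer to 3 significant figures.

0.753

The effusion rate of species i is ∝ p_i/√M_i ∝ n_i/√M_i.
x_He(eff) = (n_He/√M_He) / (n_He/√M_He + n_SF₆/√M_SF₆)
= (2.04/√4.00) / (2.04/√4.00 + 4.05/√146.06) = 1.020/(1.020 + 0.3351) = 0.753.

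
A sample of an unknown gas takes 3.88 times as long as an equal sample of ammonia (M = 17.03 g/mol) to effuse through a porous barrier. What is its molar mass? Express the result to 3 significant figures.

Since effusion rate ∝ 1/√M, t_X/t_NH₃ = √(M_X/M_NH₃).
3.88 = √(M_X/17.03)
M_X = 17.03 × 3.88² = 17.03 × 15.05 = 256 g/mol

256 g/mol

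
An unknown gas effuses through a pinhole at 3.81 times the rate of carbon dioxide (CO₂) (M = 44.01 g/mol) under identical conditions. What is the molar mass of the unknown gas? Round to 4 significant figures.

3.032 g/mol

Since effusion rate ∝ 1/√M, rate_X/rate_CO₂ = √(M_CO₂/M_X).
3.81 = √(44.01/M_X)
M_X = 44.01 / 3.81² = 44.01 / 14.52 = 3.032 g/mol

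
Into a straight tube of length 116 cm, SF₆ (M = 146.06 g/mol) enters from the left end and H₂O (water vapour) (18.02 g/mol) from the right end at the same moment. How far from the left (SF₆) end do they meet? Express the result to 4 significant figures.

30.15 cm

The fronts meet when d_SF₆ + d_H₂O = L with d_SF₆/d_H₂O = √(M_H₂O/M_SF₆) (Graham's law). Here √(M_H₂O/M_SF₆) = √(18.02/146.06) = 0.3512.
With d_SF₆ + d_H₂O = 116 cm, d_H₂O = 116/(1 + 0.3512) = 85.85 cm.
d_SF₆ = 116 − 85.85 = 30.15 cm.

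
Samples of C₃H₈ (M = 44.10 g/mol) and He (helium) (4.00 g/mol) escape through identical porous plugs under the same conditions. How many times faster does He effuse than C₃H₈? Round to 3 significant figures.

Since effusion rate ∝ 1/√M, rate_He/rate_C₃H₈ = √(M_C₃H₈/M_He) = √(44.10/4.00) = √11.03 = 3.32.

3.32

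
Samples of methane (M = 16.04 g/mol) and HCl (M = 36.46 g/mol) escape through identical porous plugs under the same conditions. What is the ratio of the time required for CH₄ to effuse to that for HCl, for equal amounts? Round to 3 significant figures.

0.663

Since effusion rate ∝ 1/√M, t_CH₄/t_HCl = √(M_CH₄/M_HCl) = √(16.04/36.46) = √0.4399 = 0.663.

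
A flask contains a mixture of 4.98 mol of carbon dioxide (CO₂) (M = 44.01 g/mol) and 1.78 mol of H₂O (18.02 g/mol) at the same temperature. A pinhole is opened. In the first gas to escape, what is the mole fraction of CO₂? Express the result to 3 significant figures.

0.642

Effusion rate of each component ∝ n_i/√M_i (partial pressure × 1/√M).
x_CO₂(eff) = (n_CO₂/√M_CO₂) / (n_CO₂/√M_CO₂ + n_H₂O/√M_H₂O)
= (4.98/√44.01) / (4.98/√44.01 + 1.78/√18.02) = 0.7507/(0.7507 + 0.4193) = 0.642.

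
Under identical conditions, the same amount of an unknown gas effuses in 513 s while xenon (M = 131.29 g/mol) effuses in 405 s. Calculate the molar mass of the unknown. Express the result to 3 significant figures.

From Graham's law, t_X/t_Xe = √(M_X/M_Xe).
513/405 = 1.267 = √(M_X/131.29)
M_X = 131.29 × 1.267² = 131.29 × 1.604 = 211 g/mol

211 g/mol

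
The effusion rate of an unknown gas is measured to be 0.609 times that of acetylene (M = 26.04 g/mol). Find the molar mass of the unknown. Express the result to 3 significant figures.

By Graham's law, rate_X/rate_C₂H₂ = √(M_C₂H₂/M_X).
0.609 = √(26.04/M_X)
M_X = 26.04 / 0.609² = 26.04 / 0.3709 = 70.2 g/mol

70.2 g/mol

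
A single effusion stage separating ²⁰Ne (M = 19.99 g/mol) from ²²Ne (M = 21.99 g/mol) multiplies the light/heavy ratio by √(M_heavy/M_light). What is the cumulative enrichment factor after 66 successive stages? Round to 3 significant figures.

After 66 stages the ratio has grown by (√(21.99/19.99))^66 = (21.99/19.99)^(66/2).
= 1.10005^33 = 23.3.

23.3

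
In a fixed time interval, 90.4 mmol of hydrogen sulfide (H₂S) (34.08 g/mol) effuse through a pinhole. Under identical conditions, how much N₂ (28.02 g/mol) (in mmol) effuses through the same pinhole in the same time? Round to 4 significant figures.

99.70 mmol

Since effusion rate ∝ 1/√M, rate_N₂/rate_H₂S = √(M_H₂S/M_N₂) = √(34.08/28.02) = √1.216 = 1.103.
So the amount for N₂ is 90.4 × 1.103 = 99.70 mmol.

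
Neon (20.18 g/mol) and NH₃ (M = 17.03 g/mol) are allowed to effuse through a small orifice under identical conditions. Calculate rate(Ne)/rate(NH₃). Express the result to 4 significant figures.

Using Graham's law: rate_Ne/rate_NH₃ = √(M_NH₃/M_Ne) = √(17.03/20.18) = √0.8439 = 0.9186.

0.9186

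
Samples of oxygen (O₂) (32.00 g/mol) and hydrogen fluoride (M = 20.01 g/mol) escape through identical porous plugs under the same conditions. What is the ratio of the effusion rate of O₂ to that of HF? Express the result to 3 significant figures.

0.791

By Graham's law, rate_O₂/rate_HF = √(M_HF/M_O₂) = √(20.01/32.00) = √0.6253 = 0.791.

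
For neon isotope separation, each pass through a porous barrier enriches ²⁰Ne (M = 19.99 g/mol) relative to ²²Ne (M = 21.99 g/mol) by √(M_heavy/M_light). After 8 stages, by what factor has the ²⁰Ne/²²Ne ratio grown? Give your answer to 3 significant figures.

The single-stage factor is √(M_heavy/M_light), so 8 stages give [√(21.99/19.99)]^8 = (21.99/19.99)^(8/2).
= 1.10005^4 = 1.46.

1.46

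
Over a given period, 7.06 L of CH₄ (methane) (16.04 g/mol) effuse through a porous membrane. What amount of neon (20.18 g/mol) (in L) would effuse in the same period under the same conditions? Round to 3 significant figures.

Graham's law gives rate_Ne/rate_CH₄ = √(M_CH₄/M_Ne) = √(16.04/20.18) = √0.7948 = 0.8915.
So the volume for Ne is 7.06 × 0.8915 = 6.29 L.

6.29 L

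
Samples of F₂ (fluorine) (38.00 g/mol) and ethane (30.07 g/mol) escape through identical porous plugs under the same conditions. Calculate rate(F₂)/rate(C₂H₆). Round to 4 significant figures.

0.8896

Since effusion rate ∝ 1/√M, rate_F₂/rate_C₂H₆ = √(M_C₂H₆/M_F₂) = √(30.07/38.00) = √0.7913 = 0.8896.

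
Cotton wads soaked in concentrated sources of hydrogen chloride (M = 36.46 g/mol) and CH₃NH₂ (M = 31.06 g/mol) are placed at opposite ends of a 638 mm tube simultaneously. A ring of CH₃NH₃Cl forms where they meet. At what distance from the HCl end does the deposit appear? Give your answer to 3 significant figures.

306 mm

The fronts meet when d_HCl + d_CH₃NH₂ = L with d_HCl/d_CH₃NH₂ = √(M_CH₃NH₂/M_HCl) (Graham's law). Here √(M_CH₃NH₂/M_HCl) = √(31.06/36.46) = 0.9230.
With d_HCl + d_CH₃NH₂ = 638 mm, d_CH₃NH₂ = 638/(1 + 0.9230) = 331.8 mm.
d_HCl = 638 − 331.8 = 306 mm.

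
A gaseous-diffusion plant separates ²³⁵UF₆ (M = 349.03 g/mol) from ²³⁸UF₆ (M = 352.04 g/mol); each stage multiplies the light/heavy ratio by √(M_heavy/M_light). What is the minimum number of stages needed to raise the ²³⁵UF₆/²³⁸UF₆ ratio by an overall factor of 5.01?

Per stage α = (352.04/349.03)^(1/2) = 1.00862^0.5, giving ln α = 0.004293.
Need α^N ≥ 5.01 ⇒ N ≥ ln(5.01) / ln α = 1.611 / 0.004293 = 375.32.
Minimum whole number of stages: N = 376.

376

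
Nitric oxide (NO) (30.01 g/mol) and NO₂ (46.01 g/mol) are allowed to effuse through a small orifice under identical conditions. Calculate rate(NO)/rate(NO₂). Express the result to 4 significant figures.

1.238

Using Graham's law: rate_NO/rate_NO₂ = √(M_NO₂/M_NO) = √(46.01/30.01) = √1.533 = 1.238.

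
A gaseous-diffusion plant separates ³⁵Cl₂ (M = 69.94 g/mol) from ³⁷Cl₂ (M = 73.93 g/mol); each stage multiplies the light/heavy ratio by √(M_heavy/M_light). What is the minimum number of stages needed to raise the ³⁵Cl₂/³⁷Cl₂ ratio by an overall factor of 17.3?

103

With α = √(73.93/69.94) per stage, ln α = ½ ln(1.05705) = 0.02774.
Need α^N ≥ 17.3 ⇒ N ≥ ln(17.3) / ln α = 2.851 / 0.02774 = 102.76.
Rounding up, N = 103 stages.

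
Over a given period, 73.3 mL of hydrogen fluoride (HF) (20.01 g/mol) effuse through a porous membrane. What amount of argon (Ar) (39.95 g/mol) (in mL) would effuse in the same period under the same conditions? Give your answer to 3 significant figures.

Since effusion rate ∝ 1/√M, rate_Ar/rate_HF = √(M_HF/M_Ar) = √(20.01/39.95) = √0.5009 = 0.7077.
So the volume for Ar is 73.3 × 0.7077 = 51.9 mL.

51.9 mL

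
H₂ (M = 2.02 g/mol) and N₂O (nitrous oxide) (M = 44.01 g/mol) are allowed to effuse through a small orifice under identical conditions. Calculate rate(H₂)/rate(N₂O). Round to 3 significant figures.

By Graham's law, rate_H₂/rate_N₂O = √(M_N₂O/M_H₂) = √(44.01/2.02) = √21.79 = 4.67.

4.67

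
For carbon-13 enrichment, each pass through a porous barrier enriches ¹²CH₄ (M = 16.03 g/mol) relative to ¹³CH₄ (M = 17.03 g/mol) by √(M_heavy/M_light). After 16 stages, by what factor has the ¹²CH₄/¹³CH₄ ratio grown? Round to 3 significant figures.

The single-stage factor is √(M_heavy/M_light), so 16 stages give [√(17.03/16.03)]^16 = (17.03/16.03)^(16/2).
= 1.06238^8 = 1.62.

1.62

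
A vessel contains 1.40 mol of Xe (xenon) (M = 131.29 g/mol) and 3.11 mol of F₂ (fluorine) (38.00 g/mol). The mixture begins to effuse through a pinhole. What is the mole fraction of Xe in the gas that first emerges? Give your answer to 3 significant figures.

Each component's effusion rate ∝ (its partial pressure)·(1/√M) ∝ n_i/√M_i.
x_Xe(eff) = (n_Xe/√M_Xe) / (n_Xe/√M_Xe + n_F₂/√M_F₂)
= (1.40/√131.29) / (1.40/√131.29 + 3.11/√38.00) = 0.1222/(0.1222 + 0.5045) = 0.195.

0.195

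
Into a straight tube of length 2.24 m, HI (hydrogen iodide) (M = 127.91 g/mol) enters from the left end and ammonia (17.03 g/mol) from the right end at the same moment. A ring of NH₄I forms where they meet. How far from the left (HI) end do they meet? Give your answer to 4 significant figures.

The fronts meet when d_HI + d_NH₃ = L with d_HI/d_NH₃ = √(M_NH₃/M_HI) (Graham's law). Here √(M_NH₃/M_HI) = √(17.03/127.91) = 0.3649.
With d_HI + d_NH₃ = 2.24 m, d_NH₃ = 2.24/(1 + 0.3649) = 1.641 m.
d_HI = 2.24 − 1.641 = 0.5988 m.

0.5988 m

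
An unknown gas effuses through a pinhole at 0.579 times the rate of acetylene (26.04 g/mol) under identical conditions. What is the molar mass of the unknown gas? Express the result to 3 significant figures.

From Graham's law, rate_X/rate_C₂H₂ = √(M_C₂H₂/M_X).
0.579 = √(26.04/M_X)
M_X = 26.04 / 0.579² = 26.04 / 0.3352 = 77.7 g/mol

77.7 g/mol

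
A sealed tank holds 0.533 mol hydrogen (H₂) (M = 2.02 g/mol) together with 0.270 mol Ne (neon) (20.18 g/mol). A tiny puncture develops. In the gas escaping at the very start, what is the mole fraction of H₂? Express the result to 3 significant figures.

0.862

Rate_i ∝ x_i/√M_i (Graham's law weighted by mole fraction), so the effusate composition follows n_i/√M_i.
Mole fraction of H₂ in the effusate = (n_H₂/√M_H₂) / (n_H₂/√M_H₂ + n_Ne/√M_Ne)
= (0.533/√2.02) / (0.533/√2.02 + 0.270/√20.18) = 0.3750/(0.3750 + 0.06010) = 0.862.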